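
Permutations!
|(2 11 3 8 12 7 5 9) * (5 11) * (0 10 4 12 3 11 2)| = |(0 10 4 12 7 2 5 9)(3 8)| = 8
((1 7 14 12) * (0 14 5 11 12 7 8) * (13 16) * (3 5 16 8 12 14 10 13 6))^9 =((0 10 13 8)(1 12)(3 5 11 14 7 16 6))^9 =(0 10 13 8)(1 12)(3 11 7 6 5 14 16)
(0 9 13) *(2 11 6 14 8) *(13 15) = (0 9 15 13)(2 11 6 14 8) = [9, 1, 11, 3, 4, 5, 14, 7, 2, 15, 10, 6, 12, 0, 8, 13]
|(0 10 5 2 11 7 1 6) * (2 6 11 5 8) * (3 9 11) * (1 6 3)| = |(0 10 8 2 5 3 9 11 7 6)| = 10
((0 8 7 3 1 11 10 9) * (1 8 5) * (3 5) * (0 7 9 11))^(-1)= ((0 3 8 9 7 5 1)(10 11))^(-1)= (0 1 5 7 9 8 3)(10 11)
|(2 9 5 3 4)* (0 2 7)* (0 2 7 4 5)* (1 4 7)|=6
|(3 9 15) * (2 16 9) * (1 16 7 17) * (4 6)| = 8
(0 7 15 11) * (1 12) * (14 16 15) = (0 7 14 16 15 11)(1 12) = [7, 12, 2, 3, 4, 5, 6, 14, 8, 9, 10, 0, 1, 13, 16, 11, 15]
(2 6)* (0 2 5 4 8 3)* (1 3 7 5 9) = (0 2 6 9 1 3)(4 8 7 5) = [2, 3, 6, 0, 8, 4, 9, 5, 7, 1]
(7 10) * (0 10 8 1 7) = (0 10)(1 7 8) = [10, 7, 2, 3, 4, 5, 6, 8, 1, 9, 0]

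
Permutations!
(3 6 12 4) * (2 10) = (2 10)(3 6 12 4) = [0, 1, 10, 6, 3, 5, 12, 7, 8, 9, 2, 11, 4]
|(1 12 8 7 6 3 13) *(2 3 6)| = |(1 12 8 7 2 3 13)| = 7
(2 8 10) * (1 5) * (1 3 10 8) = [0, 5, 1, 10, 4, 3, 6, 7, 8, 9, 2] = (1 5 3 10 2)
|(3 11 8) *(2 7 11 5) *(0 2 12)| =|(0 2 7 11 8 3 5 12)| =8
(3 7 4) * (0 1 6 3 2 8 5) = (0 1 6 3 7 4 2 8 5) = [1, 6, 8, 7, 2, 0, 3, 4, 5]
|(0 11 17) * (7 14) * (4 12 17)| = 10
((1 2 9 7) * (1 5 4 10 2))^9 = ((2 9 7 5 4 10))^9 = (2 5)(4 9)(7 10)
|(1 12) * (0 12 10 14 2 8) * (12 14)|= 12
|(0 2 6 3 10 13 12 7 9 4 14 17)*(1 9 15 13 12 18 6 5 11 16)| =40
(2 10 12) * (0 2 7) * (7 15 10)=(0 2 7)(10 12 15)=[2, 1, 7, 3, 4, 5, 6, 0, 8, 9, 12, 11, 15, 13, 14, 10]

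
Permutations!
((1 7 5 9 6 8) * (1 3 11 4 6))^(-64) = (3 11 4 6 8)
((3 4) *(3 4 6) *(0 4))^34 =(6)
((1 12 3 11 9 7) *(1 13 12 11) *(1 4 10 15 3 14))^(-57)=((1 11 9 7 13 12 14)(3 4 10 15))^(-57)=(1 14 12 13 7 9 11)(3 15 10 4)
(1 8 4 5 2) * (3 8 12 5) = (1 12 5 2)(3 8 4) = [0, 12, 1, 8, 3, 2, 6, 7, 4, 9, 10, 11, 5]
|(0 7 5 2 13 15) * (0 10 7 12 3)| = 6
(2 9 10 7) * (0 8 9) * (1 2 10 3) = (0 8 9 3 1 2)(7 10) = [8, 2, 0, 1, 4, 5, 6, 10, 9, 3, 7]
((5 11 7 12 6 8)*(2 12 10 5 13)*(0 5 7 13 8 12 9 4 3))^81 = (0 5 11 13 2 9 4 3)(6 12)(7 10)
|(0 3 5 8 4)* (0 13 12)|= 7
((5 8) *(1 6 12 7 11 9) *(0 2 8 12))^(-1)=(0 6 1 9 11 7 12 5 8 2)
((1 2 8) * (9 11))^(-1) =(1 8 2)(9 11)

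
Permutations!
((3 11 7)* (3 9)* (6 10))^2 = (3 7)(9 11)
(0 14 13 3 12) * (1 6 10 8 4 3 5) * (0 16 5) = (0 14 13)(1 6 10 8 4 3 12 16 5) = [14, 6, 2, 12, 3, 1, 10, 7, 4, 9, 8, 11, 16, 0, 13, 15, 5]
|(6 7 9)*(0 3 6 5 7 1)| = 12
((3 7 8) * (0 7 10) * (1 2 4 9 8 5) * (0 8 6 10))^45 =((0 7 5 1 2 4 9 6 10 8 3))^45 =(0 7 5 1 2 4 9 6 10 8 3)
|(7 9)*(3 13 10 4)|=4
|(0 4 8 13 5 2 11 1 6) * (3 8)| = 10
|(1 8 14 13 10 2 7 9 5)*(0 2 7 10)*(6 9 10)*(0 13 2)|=14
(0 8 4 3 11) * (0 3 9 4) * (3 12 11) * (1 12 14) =[8, 12, 2, 3, 9, 5, 6, 7, 0, 4, 10, 14, 11, 13, 1] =(0 8)(1 12 11 14)(4 9)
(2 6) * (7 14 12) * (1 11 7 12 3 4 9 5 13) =[0, 11, 6, 4, 9, 13, 2, 14, 8, 5, 10, 7, 12, 1, 3] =(1 11 7 14 3 4 9 5 13)(2 6)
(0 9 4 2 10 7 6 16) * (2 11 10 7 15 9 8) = (0 8 2 7 6 16)(4 11 10 15 9) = [8, 1, 7, 3, 11, 5, 16, 6, 2, 4, 15, 10, 12, 13, 14, 9, 0]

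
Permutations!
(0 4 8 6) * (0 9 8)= (0 4)(6 9 8)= [4, 1, 2, 3, 0, 5, 9, 7, 6, 8]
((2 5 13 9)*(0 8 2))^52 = (0 13 2)(5 8 9)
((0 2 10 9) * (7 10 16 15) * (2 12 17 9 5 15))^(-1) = (0 9 17 12)(2 16)(5 10 7 15)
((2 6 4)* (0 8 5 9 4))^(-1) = (0 6 2 4 9 5 8)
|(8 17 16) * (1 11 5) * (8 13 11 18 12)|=|(1 18 12 8 17 16 13 11 5)|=9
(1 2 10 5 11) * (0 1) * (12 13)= (0 1 2 10 5 11)(12 13)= [1, 2, 10, 3, 4, 11, 6, 7, 8, 9, 5, 0, 13, 12]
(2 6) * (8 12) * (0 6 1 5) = (0 6 2 1 5)(8 12) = [6, 5, 1, 3, 4, 0, 2, 7, 12, 9, 10, 11, 8]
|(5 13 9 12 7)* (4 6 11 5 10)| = 9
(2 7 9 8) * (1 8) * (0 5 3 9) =[5, 8, 7, 9, 4, 3, 6, 0, 2, 1] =(0 5 3 9 1 8 2 7)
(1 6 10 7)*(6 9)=[0, 9, 2, 3, 4, 5, 10, 1, 8, 6, 7]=(1 9 6 10 7)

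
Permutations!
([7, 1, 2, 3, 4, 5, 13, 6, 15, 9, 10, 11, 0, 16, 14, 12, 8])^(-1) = (0 12 15 8 16 13 6 7)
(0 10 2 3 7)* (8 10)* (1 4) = (0 8 10 2 3 7)(1 4) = [8, 4, 3, 7, 1, 5, 6, 0, 10, 9, 2]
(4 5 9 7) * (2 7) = [0, 1, 7, 3, 5, 9, 6, 4, 8, 2] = (2 7 4 5 9)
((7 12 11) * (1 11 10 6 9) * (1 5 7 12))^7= ((1 11 12 10 6 9 5 7))^7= (1 7 5 9 6 10 12 11)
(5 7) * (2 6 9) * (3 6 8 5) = (2 8 5 7 3 6 9) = [0, 1, 8, 6, 4, 7, 9, 3, 5, 2]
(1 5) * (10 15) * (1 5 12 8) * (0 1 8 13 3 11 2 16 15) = (0 1 12 13 3 11 2 16 15 10) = [1, 12, 16, 11, 4, 5, 6, 7, 8, 9, 0, 2, 13, 3, 14, 10, 15]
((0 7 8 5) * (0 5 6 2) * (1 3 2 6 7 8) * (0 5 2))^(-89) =((0 8 7 1 3)(2 5))^(-89) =(0 8 7 1 3)(2 5)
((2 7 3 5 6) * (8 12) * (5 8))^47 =((2 7 3 8 12 5 6))^47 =(2 5 8 7 6 12 3)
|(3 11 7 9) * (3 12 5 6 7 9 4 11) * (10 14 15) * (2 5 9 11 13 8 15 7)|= |(2 5 6)(4 13 8 15 10 14 7)(9 12)|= 42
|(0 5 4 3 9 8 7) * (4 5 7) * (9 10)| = 10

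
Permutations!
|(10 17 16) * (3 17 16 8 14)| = 4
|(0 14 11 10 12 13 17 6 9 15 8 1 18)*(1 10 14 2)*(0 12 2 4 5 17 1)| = 20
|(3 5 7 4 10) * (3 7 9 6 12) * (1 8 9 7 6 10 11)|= 11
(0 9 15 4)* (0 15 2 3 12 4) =(0 9 2 3 12 4 15) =[9, 1, 3, 12, 15, 5, 6, 7, 8, 2, 10, 11, 4, 13, 14, 0]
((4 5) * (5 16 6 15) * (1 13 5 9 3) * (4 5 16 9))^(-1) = ((1 13 16 6 15 4 9 3))^(-1) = (1 3 9 4 15 6 16 13)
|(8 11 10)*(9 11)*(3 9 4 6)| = 7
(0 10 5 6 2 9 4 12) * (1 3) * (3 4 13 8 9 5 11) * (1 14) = (0 10 11 3 14 1 4 12)(2 5 6)(8 9 13) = [10, 4, 5, 14, 12, 6, 2, 7, 9, 13, 11, 3, 0, 8, 1]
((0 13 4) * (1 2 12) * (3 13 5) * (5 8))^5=(0 4 13 3 5 8)(1 12 2)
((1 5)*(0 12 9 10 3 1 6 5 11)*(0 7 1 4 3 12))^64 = ((1 11 7)(3 4)(5 6)(9 10 12))^64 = (1 11 7)(9 10 12)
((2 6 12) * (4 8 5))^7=((2 6 12)(4 8 5))^7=(2 6 12)(4 8 5)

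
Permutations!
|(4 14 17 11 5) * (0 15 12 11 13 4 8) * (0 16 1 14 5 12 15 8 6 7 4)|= 28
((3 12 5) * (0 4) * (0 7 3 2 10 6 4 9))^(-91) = (0 9)(2 3 6 5 7 10 12 4)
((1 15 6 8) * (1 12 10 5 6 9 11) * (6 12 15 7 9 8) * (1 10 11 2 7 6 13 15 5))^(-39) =(1 12 15)(5 13 10)(6 11 8)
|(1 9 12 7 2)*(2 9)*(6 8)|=|(1 2)(6 8)(7 9 12)|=6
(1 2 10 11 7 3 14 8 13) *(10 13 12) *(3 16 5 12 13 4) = (1 2 4 3 14 8 13)(5 12 10 11 7 16) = [0, 2, 4, 14, 3, 12, 6, 16, 13, 9, 11, 7, 10, 1, 8, 15, 5]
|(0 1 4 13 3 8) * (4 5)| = 7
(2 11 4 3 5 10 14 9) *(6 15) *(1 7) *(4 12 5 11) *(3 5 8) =(1 7)(2 4 5 10 14 9)(3 11 12 8)(6 15) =[0, 7, 4, 11, 5, 10, 15, 1, 3, 2, 14, 12, 8, 13, 9, 6]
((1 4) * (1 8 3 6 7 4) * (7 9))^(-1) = (3 8 4 7 9 6)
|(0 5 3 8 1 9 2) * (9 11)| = 8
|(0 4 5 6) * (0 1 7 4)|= 5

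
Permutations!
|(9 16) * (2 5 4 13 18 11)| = |(2 5 4 13 18 11)(9 16)| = 6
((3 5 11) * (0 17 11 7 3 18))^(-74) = ((0 17 11 18)(3 5 7))^(-74) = (0 11)(3 5 7)(17 18)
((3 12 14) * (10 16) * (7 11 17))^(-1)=(3 14 12)(7 17 11)(10 16)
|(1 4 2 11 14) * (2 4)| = |(1 2 11 14)| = 4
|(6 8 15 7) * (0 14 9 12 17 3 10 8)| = |(0 14 9 12 17 3 10 8 15 7 6)| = 11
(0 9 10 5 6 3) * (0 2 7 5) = (0 9 10)(2 7 5 6 3) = [9, 1, 7, 2, 4, 6, 3, 5, 8, 10, 0]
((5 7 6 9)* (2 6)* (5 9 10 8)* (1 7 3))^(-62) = ((1 7 2 6 10 8 5 3))^(-62) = (1 2 10 5)(3 7 6 8)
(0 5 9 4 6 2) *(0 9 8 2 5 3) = (0 3)(2 9 4 6 5 8) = [3, 1, 9, 0, 6, 8, 5, 7, 2, 4]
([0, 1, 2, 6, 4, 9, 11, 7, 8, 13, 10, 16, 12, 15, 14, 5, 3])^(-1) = [0, 1, 2, 16, 4, 15, 3, 7, 8, 5, 10, 6, 12, 9, 14, 13, 11]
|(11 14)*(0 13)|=2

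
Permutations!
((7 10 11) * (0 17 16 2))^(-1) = (0 2 16 17)(7 11 10)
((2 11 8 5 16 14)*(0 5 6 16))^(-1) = (0 5)(2 14 16 6 8 11)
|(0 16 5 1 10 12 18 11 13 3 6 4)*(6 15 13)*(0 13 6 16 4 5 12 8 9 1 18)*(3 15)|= |(0 4 13 15 6 5 18 11 16 12)(1 10 8 9)|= 20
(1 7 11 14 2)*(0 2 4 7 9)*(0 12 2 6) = [6, 9, 1, 3, 7, 5, 0, 11, 8, 12, 10, 14, 2, 13, 4] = (0 6)(1 9 12 2)(4 7 11 14)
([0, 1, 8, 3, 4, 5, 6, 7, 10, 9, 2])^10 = [0, 1, 8, 3, 4, 5, 6, 7, 10, 9, 2]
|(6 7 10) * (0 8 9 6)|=6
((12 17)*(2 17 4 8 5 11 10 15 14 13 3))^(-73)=(2 3 13 14 15 10 11 5 8 4 12 17)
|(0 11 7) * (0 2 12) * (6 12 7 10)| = 10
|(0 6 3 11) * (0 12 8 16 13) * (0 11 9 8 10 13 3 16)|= |(0 6 16 3 9 8)(10 13 11 12)|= 12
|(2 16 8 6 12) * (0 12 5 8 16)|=3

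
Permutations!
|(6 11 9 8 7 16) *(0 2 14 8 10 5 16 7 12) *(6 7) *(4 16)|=40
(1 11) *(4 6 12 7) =(1 11)(4 6 12 7) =[0, 11, 2, 3, 6, 5, 12, 4, 8, 9, 10, 1, 7]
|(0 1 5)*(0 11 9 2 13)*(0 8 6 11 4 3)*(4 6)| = 11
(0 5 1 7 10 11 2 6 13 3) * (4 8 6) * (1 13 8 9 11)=(0 5 13 3)(1 7 10)(2 4 9 11)(6 8)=[5, 7, 4, 0, 9, 13, 8, 10, 6, 11, 1, 2, 12, 3]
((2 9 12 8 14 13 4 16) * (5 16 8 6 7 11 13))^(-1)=((2 9 12 6 7 11 13 4 8 14 5 16))^(-1)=(2 16 5 14 8 4 13 11 7 6 12 9)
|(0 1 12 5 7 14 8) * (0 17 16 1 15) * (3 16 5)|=20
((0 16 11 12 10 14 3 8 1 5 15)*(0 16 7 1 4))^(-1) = (0 4 8 3 14 10 12 11 16 15 5 1 7)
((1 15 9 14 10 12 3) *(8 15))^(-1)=((1 8 15 9 14 10 12 3))^(-1)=(1 3 12 10 14 9 15 8)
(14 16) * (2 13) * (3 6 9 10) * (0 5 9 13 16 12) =[5, 1, 16, 6, 4, 9, 13, 7, 8, 10, 3, 11, 0, 2, 12, 15, 14] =(0 5 9 10 3 6 13 2 16 14 12)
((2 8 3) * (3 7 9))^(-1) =((2 8 7 9 3))^(-1) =(2 3 9 7 8)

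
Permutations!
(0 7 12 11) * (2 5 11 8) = (0 7 12 8 2 5 11) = [7, 1, 5, 3, 4, 11, 6, 12, 2, 9, 10, 0, 8]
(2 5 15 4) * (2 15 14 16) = [0, 1, 5, 3, 15, 14, 6, 7, 8, 9, 10, 11, 12, 13, 16, 4, 2] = (2 5 14 16)(4 15)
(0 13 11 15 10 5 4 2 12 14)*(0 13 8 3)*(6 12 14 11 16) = (0 8 3)(2 14 13 16 6 12 11 15 10 5 4) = [8, 1, 14, 0, 2, 4, 12, 7, 3, 9, 5, 15, 11, 16, 13, 10, 6]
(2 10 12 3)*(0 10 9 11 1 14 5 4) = (0 10 12 3 2 9 11 1 14 5 4) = [10, 14, 9, 2, 0, 4, 6, 7, 8, 11, 12, 1, 3, 13, 5]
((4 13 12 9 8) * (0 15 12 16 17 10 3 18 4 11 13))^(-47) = ((0 15 12 9 8 11 13 16 17 10 3 18 4))^(-47) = (0 11 3 12 16 4 8 10 15 13 18 9 17)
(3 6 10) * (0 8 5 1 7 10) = [8, 7, 2, 6, 4, 1, 0, 10, 5, 9, 3] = (0 8 5 1 7 10 3 6)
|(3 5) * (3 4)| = |(3 5 4)| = 3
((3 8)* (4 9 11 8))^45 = ((3 4 9 11 8))^45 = (11)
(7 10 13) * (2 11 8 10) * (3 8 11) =(2 3 8 10 13 7) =[0, 1, 3, 8, 4, 5, 6, 2, 10, 9, 13, 11, 12, 7]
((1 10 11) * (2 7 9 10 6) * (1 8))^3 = ((1 6 2 7 9 10 11 8))^3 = (1 7 11 6 9 8 2 10)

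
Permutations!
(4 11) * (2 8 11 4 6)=[0, 1, 8, 3, 4, 5, 2, 7, 11, 9, 10, 6]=(2 8 11 6)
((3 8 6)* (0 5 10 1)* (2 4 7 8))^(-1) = (0 1 10 5)(2 3 6 8 7 4)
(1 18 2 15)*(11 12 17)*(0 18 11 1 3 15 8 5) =(0 18 2 8 5)(1 11 12 17)(3 15) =[18, 11, 8, 15, 4, 0, 6, 7, 5, 9, 10, 12, 17, 13, 14, 3, 16, 1, 2]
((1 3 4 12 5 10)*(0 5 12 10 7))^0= ((12)(0 5 7)(1 3 4 10))^0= (12)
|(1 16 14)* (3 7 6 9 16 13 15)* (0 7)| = |(0 7 6 9 16 14 1 13 15 3)| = 10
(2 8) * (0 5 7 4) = (0 5 7 4)(2 8) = [5, 1, 8, 3, 0, 7, 6, 4, 2]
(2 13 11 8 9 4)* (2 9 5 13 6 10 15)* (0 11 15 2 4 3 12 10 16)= (0 11 8 5 13 15 4 9 3 12 10 2 6 16)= [11, 1, 6, 12, 9, 13, 16, 7, 5, 3, 2, 8, 10, 15, 14, 4, 0]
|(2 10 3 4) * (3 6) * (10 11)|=6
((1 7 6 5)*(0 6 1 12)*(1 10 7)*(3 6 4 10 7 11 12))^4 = ((0 4 10 11 12)(3 6 5))^4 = (0 12 11 10 4)(3 6 5)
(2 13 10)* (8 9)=(2 13 10)(8 9)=[0, 1, 13, 3, 4, 5, 6, 7, 9, 8, 2, 11, 12, 10]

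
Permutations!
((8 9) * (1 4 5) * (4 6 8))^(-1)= (1 5 4 9 8 6)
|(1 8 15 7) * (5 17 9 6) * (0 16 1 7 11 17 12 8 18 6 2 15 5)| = 15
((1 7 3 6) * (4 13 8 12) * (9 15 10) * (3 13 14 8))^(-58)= (1 13 6 7 3)(4 8)(9 10 15)(12 14)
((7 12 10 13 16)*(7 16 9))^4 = (16)(7 9 13 10 12)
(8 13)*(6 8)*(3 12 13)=(3 12 13 6 8)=[0, 1, 2, 12, 4, 5, 8, 7, 3, 9, 10, 11, 13, 6]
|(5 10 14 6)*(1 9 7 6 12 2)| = 9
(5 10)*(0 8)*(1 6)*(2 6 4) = (0 8)(1 4 2 6)(5 10) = [8, 4, 6, 3, 2, 10, 1, 7, 0, 9, 5]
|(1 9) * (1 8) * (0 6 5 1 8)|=|(0 6 5 1 9)|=5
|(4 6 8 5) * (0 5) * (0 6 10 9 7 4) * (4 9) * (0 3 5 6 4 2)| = |(0 6 8 4 10 2)(3 5)(7 9)| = 6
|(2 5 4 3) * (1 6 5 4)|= 3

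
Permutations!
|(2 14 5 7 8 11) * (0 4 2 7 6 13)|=21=|(0 4 2 14 5 6 13)(7 8 11)|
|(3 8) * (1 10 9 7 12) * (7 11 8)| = 8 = |(1 10 9 11 8 3 7 12)|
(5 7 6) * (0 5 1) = (0 5 7 6 1) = [5, 0, 2, 3, 4, 7, 1, 6]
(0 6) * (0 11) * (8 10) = [6, 1, 2, 3, 4, 5, 11, 7, 10, 9, 8, 0] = (0 6 11)(8 10)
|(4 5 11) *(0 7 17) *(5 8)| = 12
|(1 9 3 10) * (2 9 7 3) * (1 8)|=10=|(1 7 3 10 8)(2 9)|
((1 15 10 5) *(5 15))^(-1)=(1 5)(10 15)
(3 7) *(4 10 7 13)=(3 13 4 10 7)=[0, 1, 2, 13, 10, 5, 6, 3, 8, 9, 7, 11, 12, 4]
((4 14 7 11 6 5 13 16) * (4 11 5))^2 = (4 7 13 11)(5 16 6 14)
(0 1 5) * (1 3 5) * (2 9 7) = (0 3 5)(2 9 7) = [3, 1, 9, 5, 4, 0, 6, 2, 8, 7]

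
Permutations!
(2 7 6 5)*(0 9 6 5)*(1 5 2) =[9, 5, 7, 3, 4, 1, 0, 2, 8, 6] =(0 9 6)(1 5)(2 7)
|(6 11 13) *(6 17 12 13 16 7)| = |(6 11 16 7)(12 13 17)| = 12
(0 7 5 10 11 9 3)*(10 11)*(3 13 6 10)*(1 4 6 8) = (0 7 5 11 9 13 8 1 4 6 10 3) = [7, 4, 2, 0, 6, 11, 10, 5, 1, 13, 3, 9, 12, 8]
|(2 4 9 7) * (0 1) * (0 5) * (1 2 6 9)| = |(0 2 4 1 5)(6 9 7)| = 15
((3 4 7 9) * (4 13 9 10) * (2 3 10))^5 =(2 4 9 3 7 10 13)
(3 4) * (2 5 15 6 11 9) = (2 5 15 6 11 9)(3 4) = [0, 1, 5, 4, 3, 15, 11, 7, 8, 2, 10, 9, 12, 13, 14, 6]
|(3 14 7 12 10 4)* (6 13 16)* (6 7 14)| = 8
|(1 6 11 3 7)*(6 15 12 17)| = 8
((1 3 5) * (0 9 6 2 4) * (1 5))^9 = ((0 9 6 2 4)(1 3))^9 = (0 4 2 6 9)(1 3)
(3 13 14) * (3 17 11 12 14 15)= [0, 1, 2, 13, 4, 5, 6, 7, 8, 9, 10, 12, 14, 15, 17, 3, 16, 11]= (3 13 15)(11 12 14 17)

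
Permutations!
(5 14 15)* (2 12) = (2 12)(5 14 15) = [0, 1, 12, 3, 4, 14, 6, 7, 8, 9, 10, 11, 2, 13, 15, 5]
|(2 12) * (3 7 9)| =|(2 12)(3 7 9)| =6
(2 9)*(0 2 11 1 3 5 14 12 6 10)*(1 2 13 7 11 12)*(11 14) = [13, 3, 9, 5, 4, 11, 10, 14, 8, 12, 0, 2, 6, 7, 1] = (0 13 7 14 1 3 5 11 2 9 12 6 10)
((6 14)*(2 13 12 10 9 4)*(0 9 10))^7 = (0 9 4 2 13 12)(6 14)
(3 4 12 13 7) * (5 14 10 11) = (3 4 12 13 7)(5 14 10 11) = [0, 1, 2, 4, 12, 14, 6, 3, 8, 9, 11, 5, 13, 7, 10]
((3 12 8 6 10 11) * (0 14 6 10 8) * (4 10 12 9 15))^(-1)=((0 14 6 8 12)(3 9 15 4 10 11))^(-1)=(0 12 8 6 14)(3 11 10 4 15 9)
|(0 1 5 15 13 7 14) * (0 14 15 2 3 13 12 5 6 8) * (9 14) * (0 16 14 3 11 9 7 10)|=|(0 1 6 8 16 14 7 15 12 5 2 11 9 3 13 10)|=16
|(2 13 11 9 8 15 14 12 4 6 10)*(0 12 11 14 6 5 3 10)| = 14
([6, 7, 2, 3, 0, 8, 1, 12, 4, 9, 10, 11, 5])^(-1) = [4, 6, 2, 3, 8, 12, 0, 1, 5, 9, 10, 11, 7]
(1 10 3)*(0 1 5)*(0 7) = [1, 10, 2, 5, 4, 7, 6, 0, 8, 9, 3] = (0 1 10 3 5 7)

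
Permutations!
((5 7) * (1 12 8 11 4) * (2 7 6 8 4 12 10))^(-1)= (1 4 12 11 8 6 5 7 2 10)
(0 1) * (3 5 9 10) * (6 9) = (0 1)(3 5 6 9 10) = [1, 0, 2, 5, 4, 6, 9, 7, 8, 10, 3]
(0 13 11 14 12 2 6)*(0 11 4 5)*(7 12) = (0 13 4 5)(2 6 11 14 7 12) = [13, 1, 6, 3, 5, 0, 11, 12, 8, 9, 10, 14, 2, 4, 7]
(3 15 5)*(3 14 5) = (3 15)(5 14) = [0, 1, 2, 15, 4, 14, 6, 7, 8, 9, 10, 11, 12, 13, 5, 3]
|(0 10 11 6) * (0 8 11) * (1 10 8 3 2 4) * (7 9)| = 18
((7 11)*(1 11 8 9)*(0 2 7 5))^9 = ((0 2 7 8 9 1 11 5))^9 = (0 2 7 8 9 1 11 5)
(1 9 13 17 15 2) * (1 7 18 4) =(1 9 13 17 15 2 7 18 4) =[0, 9, 7, 3, 1, 5, 6, 18, 8, 13, 10, 11, 12, 17, 14, 2, 16, 15, 4]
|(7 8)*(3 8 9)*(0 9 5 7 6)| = 10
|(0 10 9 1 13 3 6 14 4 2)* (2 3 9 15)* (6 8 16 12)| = 84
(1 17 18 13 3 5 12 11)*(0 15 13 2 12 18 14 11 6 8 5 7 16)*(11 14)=(0 15 13 3 7 16)(1 17 11)(2 12 6 8 5 18)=[15, 17, 12, 7, 4, 18, 8, 16, 5, 9, 10, 1, 6, 3, 14, 13, 0, 11, 2]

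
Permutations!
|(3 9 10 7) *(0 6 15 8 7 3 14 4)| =21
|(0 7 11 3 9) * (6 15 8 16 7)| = 9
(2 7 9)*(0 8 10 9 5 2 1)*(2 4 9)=(0 8 10 2 7 5 4 9 1)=[8, 0, 7, 3, 9, 4, 6, 5, 10, 1, 2]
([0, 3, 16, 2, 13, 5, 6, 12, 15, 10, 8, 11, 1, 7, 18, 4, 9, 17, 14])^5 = (1 10 7 16 4 3 8 12 9 13 2 15)(14 18)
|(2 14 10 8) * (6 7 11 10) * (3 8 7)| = 15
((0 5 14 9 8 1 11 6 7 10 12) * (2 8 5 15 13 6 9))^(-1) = ((0 15 13 6 7 10 12)(1 11 9 5 14 2 8))^(-1) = (0 12 10 7 6 13 15)(1 8 2 14 5 9 11)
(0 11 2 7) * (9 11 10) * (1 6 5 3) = [10, 6, 7, 1, 4, 3, 5, 0, 8, 11, 9, 2] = (0 10 9 11 2 7)(1 6 5 3)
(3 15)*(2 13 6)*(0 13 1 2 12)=[13, 2, 1, 15, 4, 5, 12, 7, 8, 9, 10, 11, 0, 6, 14, 3]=(0 13 6 12)(1 2)(3 15)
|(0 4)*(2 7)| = 2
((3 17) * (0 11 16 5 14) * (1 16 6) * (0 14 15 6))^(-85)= (0 11)(3 17)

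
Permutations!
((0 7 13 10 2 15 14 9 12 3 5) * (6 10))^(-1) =((0 7 13 6 10 2 15 14 9 12 3 5))^(-1) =(0 5 3 12 9 14 15 2 10 6 13 7)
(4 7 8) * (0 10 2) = [10, 1, 0, 3, 7, 5, 6, 8, 4, 9, 2] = (0 10 2)(4 7 8)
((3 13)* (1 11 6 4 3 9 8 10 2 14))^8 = ((1 11 6 4 3 13 9 8 10 2 14))^8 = (1 10 13 6 14 8 3 11 2 9 4)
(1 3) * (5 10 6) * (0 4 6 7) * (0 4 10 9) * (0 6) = [10, 3, 2, 1, 0, 9, 5, 4, 8, 6, 7] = (0 10 7 4)(1 3)(5 9 6)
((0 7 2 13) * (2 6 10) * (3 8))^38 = (0 6 2)(7 10 13) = ((0 7 6 10 2 13)(3 8))^38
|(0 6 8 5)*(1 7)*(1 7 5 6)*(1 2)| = |(0 2 1 5)(6 8)| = 4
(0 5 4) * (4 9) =[5, 1, 2, 3, 0, 9, 6, 7, 8, 4] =(0 5 9 4)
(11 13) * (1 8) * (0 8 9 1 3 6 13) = (0 8 3 6 13 11)(1 9) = [8, 9, 2, 6, 4, 5, 13, 7, 3, 1, 10, 0, 12, 11]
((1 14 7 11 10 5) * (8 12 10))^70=(1 10 8 7)(5 12 11 14)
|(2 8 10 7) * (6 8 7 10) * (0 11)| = |(0 11)(2 7)(6 8)| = 2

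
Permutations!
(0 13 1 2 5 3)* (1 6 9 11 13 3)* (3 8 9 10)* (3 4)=(0 8 9 11 13 6 10 4 3)(1 2 5)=[8, 2, 5, 0, 3, 1, 10, 7, 9, 11, 4, 13, 12, 6]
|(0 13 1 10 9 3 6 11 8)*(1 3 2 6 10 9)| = 10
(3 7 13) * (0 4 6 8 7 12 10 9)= [4, 1, 2, 12, 6, 5, 8, 13, 7, 0, 9, 11, 10, 3]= (0 4 6 8 7 13 3 12 10 9)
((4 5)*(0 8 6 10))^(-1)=((0 8 6 10)(4 5))^(-1)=(0 10 6 8)(4 5)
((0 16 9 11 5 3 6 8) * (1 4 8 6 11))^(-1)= (0 8 4 1 9 16)(3 5 11)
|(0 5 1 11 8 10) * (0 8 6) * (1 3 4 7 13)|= |(0 5 3 4 7 13 1 11 6)(8 10)|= 18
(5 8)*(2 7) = (2 7)(5 8) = [0, 1, 7, 3, 4, 8, 6, 2, 5]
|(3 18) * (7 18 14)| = 4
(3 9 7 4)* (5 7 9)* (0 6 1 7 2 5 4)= [6, 7, 5, 4, 3, 2, 1, 0, 8, 9]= (9)(0 6 1 7)(2 5)(3 4)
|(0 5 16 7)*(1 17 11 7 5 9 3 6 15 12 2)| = 22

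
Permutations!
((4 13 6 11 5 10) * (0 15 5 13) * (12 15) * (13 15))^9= ((0 12 13 6 11 15 5 10 4))^9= (15)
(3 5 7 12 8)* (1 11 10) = (1 11 10)(3 5 7 12 8) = [0, 11, 2, 5, 4, 7, 6, 12, 3, 9, 1, 10, 8]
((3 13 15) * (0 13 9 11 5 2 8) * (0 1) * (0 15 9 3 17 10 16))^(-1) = (0 16 10 17 15 1 8 2 5 11 9 13)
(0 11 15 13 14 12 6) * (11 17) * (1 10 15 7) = (0 17 11 7 1 10 15 13 14 12 6) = [17, 10, 2, 3, 4, 5, 0, 1, 8, 9, 15, 7, 6, 14, 12, 13, 16, 11]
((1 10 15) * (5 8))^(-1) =((1 10 15)(5 8))^(-1) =(1 15 10)(5 8)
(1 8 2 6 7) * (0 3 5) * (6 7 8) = (0 3 5)(1 6 8 2 7) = [3, 6, 7, 5, 4, 0, 8, 1, 2]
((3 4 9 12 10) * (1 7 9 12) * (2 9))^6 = ((1 7 2 9)(3 4 12 10))^6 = (1 2)(3 12)(4 10)(7 9)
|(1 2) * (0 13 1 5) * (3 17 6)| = |(0 13 1 2 5)(3 17 6)| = 15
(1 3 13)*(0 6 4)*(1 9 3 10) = (0 6 4)(1 10)(3 13 9) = [6, 10, 2, 13, 0, 5, 4, 7, 8, 3, 1, 11, 12, 9]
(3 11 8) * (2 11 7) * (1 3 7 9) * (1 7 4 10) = [0, 3, 11, 9, 10, 5, 6, 2, 4, 7, 1, 8] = (1 3 9 7 2 11 8 4 10)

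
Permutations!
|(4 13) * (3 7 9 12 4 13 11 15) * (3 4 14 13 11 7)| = 8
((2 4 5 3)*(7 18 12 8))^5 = (2 4 5 3)(7 18 12 8)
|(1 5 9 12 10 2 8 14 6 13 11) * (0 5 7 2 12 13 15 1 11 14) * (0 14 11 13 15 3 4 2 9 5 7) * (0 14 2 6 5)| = 42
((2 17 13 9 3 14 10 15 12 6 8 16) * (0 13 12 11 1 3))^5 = (0 9 13)(1 11 15 10 14 3)(2 16 8 6 12 17)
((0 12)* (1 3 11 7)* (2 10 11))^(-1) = (0 12)(1 7 11 10 2 3)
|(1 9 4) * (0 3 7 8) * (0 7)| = 6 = |(0 3)(1 9 4)(7 8)|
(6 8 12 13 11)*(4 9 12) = [0, 1, 2, 3, 9, 5, 8, 7, 4, 12, 10, 6, 13, 11] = (4 9 12 13 11 6 8)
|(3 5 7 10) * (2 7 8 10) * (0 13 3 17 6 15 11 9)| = 22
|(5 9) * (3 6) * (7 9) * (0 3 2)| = |(0 3 6 2)(5 7 9)| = 12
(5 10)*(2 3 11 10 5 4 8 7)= (2 3 11 10 4 8 7)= [0, 1, 3, 11, 8, 5, 6, 2, 7, 9, 4, 10]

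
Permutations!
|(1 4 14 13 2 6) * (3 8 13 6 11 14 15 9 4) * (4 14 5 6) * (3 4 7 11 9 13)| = |(1 4 15 13 2 9 14 7 11 5 6)(3 8)| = 22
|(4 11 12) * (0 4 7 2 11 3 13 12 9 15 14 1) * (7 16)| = 13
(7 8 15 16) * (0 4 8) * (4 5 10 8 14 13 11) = (0 5 10 8 15 16 7)(4 14 13 11) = [5, 1, 2, 3, 14, 10, 6, 0, 15, 9, 8, 4, 12, 11, 13, 16, 7]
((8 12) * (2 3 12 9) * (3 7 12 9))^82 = (2 3 12)(7 9 8)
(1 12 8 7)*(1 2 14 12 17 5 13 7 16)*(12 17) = (1 12 8 16)(2 14 17 5 13 7) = [0, 12, 14, 3, 4, 13, 6, 2, 16, 9, 10, 11, 8, 7, 17, 15, 1, 5]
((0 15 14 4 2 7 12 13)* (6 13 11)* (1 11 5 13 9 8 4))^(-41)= (0 15 14 1 11 6 9 8 4 2 7 12 5 13)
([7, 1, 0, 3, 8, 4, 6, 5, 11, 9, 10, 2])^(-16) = (0 11 4 7 2 8 5)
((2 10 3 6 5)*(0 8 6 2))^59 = (0 5 6 8)(2 3 10)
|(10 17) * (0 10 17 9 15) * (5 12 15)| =6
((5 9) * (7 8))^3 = (5 9)(7 8)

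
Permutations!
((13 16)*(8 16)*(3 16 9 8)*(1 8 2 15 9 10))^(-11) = (1 8 10)(2 15 9)(3 16 13)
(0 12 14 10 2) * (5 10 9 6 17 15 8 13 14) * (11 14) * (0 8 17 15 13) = (0 12 5 10 2 8)(6 15 17 13 11 14 9) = [12, 1, 8, 3, 4, 10, 15, 7, 0, 6, 2, 14, 5, 11, 9, 17, 16, 13]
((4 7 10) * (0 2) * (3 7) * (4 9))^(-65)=(10)(0 2)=((0 2)(3 7 10 9 4))^(-65)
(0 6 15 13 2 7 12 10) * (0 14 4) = [6, 1, 7, 3, 0, 5, 15, 12, 8, 9, 14, 11, 10, 2, 4, 13] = (0 6 15 13 2 7 12 10 14 4)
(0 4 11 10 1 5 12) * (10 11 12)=[4, 5, 2, 3, 12, 10, 6, 7, 8, 9, 1, 11, 0]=(0 4 12)(1 5 10)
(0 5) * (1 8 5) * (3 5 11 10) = (0 1 8 11 10 3 5) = [1, 8, 2, 5, 4, 0, 6, 7, 11, 9, 3, 10]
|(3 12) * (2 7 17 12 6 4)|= |(2 7 17 12 3 6 4)|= 7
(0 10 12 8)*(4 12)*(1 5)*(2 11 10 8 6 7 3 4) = (0 8)(1 5)(2 11 10)(3 4 12 6 7) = [8, 5, 11, 4, 12, 1, 7, 3, 0, 9, 2, 10, 6]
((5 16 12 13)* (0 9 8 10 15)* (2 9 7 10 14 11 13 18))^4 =((0 7 10 15)(2 9 8 14 11 13 5 16 12 18))^4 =(2 11 12 8 5)(9 13 18 14 16)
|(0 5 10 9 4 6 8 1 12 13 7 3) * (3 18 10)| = 30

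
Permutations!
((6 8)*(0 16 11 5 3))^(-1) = (0 3 5 11 16)(6 8)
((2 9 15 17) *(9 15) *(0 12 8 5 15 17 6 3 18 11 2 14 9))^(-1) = (0 9 14 17 2 11 18 3 6 15 5 8 12)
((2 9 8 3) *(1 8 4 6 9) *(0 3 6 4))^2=(0 2 8 9 3 1 6)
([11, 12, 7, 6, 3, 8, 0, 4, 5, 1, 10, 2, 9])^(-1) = (0 6 3 4 7 2 11)(1 9 12)(5 8)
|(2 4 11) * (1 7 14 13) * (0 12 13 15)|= 21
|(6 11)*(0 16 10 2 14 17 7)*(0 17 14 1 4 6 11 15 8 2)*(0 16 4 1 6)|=4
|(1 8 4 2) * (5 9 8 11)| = |(1 11 5 9 8 4 2)| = 7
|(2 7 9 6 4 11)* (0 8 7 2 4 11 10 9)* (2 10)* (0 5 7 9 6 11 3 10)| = 6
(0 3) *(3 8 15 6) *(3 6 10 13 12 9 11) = (0 8 15 10 13 12 9 11 3) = [8, 1, 2, 0, 4, 5, 6, 7, 15, 11, 13, 3, 9, 12, 14, 10]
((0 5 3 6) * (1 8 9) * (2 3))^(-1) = (0 6 3 2 5)(1 9 8) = ((0 5 2 3 6)(1 8 9))^(-1)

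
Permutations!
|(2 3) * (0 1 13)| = |(0 1 13)(2 3)| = 6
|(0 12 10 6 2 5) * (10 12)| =5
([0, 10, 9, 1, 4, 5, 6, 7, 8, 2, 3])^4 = [0, 10, 2, 1, 4, 5, 6, 7, 8, 9, 3]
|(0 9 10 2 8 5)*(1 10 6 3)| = |(0 9 6 3 1 10 2 8 5)| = 9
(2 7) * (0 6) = (0 6)(2 7) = [6, 1, 7, 3, 4, 5, 0, 2]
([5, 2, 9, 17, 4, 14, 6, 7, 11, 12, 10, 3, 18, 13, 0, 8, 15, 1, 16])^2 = (0 14 5)(1 9 18 15 11 17 2 12 16 8 3)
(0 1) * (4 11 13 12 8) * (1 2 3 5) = (0 2 3 5 1)(4 11 13 12 8) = [2, 0, 3, 5, 11, 1, 6, 7, 4, 9, 10, 13, 8, 12]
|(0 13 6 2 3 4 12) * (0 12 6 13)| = 4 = |(13)(2 3 4 6)|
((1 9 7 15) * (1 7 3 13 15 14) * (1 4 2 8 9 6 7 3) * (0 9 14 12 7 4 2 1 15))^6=((0 9 15 3 13)(1 6 4)(2 8 14)(7 12))^6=(0 9 15 3 13)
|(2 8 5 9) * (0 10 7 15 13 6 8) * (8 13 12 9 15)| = |(0 10 7 8 5 15 12 9 2)(6 13)| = 18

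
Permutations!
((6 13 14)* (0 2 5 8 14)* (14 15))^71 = ((0 2 5 8 15 14 6 13))^71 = (0 13 6 14 15 8 5 2)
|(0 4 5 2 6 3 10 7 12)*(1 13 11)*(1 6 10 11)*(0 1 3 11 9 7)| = |(0 4 5 2 10)(1 13 3 9 7 12)(6 11)| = 30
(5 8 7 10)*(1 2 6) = (1 2 6)(5 8 7 10) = [0, 2, 6, 3, 4, 8, 1, 10, 7, 9, 5]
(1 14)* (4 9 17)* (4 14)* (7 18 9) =[0, 4, 2, 3, 7, 5, 6, 18, 8, 17, 10, 11, 12, 13, 1, 15, 16, 14, 9] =(1 4 7 18 9 17 14)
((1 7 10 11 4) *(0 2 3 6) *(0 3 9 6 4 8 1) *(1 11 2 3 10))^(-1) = (0 4 3)(1 7)(2 10 6 9)(8 11)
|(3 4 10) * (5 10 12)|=|(3 4 12 5 10)|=5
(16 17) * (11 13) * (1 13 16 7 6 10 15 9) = (1 13 11 16 17 7 6 10 15 9) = [0, 13, 2, 3, 4, 5, 10, 6, 8, 1, 15, 16, 12, 11, 14, 9, 17, 7]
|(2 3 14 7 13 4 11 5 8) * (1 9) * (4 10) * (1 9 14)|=|(1 14 7 13 10 4 11 5 8 2 3)|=11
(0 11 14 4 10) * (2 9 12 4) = (0 11 14 2 9 12 4 10) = [11, 1, 9, 3, 10, 5, 6, 7, 8, 12, 0, 14, 4, 13, 2]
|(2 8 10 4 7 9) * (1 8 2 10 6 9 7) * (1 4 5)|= 6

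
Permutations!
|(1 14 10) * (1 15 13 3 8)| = 7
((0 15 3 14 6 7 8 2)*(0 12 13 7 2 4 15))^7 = (2 3 8 12 14 4 13 6 15 7)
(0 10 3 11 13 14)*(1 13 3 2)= (0 10 2 1 13 14)(3 11)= [10, 13, 1, 11, 4, 5, 6, 7, 8, 9, 2, 3, 12, 14, 0]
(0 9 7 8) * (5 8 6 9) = (0 5 8)(6 9 7) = [5, 1, 2, 3, 4, 8, 9, 6, 0, 7]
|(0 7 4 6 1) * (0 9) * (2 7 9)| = 10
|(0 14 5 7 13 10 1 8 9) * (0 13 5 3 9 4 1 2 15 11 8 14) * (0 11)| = 12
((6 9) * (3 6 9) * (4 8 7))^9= ((9)(3 6)(4 8 7))^9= (9)(3 6)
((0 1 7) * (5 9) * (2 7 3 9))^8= ((0 1 3 9 5 2 7))^8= (0 1 3 9 5 2 7)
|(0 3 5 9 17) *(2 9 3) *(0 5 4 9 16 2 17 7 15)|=8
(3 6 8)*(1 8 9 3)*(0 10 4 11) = (0 10 4 11)(1 8)(3 6 9) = [10, 8, 2, 6, 11, 5, 9, 7, 1, 3, 4, 0]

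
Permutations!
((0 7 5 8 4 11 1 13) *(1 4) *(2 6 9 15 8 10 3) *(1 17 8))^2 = (17)(0 5 3 6 15 13 7 10 2 9 1)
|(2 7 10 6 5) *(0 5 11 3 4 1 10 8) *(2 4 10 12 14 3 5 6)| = 13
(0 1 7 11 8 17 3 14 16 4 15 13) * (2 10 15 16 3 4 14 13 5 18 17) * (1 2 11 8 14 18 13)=[2, 7, 10, 1, 16, 13, 6, 8, 11, 9, 15, 14, 12, 0, 3, 5, 18, 4, 17]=(0 2 10 15 5 13)(1 7 8 11 14 3)(4 16 18 17)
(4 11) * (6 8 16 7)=[0, 1, 2, 3, 11, 5, 8, 6, 16, 9, 10, 4, 12, 13, 14, 15, 7]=(4 11)(6 8 16 7)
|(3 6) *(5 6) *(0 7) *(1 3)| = 4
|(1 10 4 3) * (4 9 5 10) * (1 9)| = 6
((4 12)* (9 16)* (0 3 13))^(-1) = (0 13 3)(4 12)(9 16)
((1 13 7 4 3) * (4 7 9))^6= (1 13 9 4 3)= ((1 13 9 4 3))^6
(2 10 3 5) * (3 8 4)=(2 10 8 4 3 5)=[0, 1, 10, 5, 3, 2, 6, 7, 4, 9, 8]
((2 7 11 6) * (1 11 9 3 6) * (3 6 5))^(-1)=(1 11)(2 6 9 7)(3 5)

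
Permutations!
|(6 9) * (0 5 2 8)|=|(0 5 2 8)(6 9)|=4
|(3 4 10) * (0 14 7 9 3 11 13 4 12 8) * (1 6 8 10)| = 13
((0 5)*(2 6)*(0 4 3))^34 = ((0 5 4 3)(2 6))^34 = (6)(0 4)(3 5)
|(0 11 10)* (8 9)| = 6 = |(0 11 10)(8 9)|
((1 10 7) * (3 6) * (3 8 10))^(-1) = ((1 3 6 8 10 7))^(-1) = (1 7 10 8 6 3)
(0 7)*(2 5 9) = (0 7)(2 5 9) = [7, 1, 5, 3, 4, 9, 6, 0, 8, 2]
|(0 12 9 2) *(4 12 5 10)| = 7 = |(0 5 10 4 12 9 2)|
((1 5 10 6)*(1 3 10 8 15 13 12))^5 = ((1 5 8 15 13 12)(3 10 6))^5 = (1 12 13 15 8 5)(3 6 10)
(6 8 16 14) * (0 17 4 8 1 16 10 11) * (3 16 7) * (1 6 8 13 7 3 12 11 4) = [17, 3, 2, 16, 13, 5, 6, 12, 10, 9, 4, 0, 11, 7, 8, 15, 14, 1] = (0 17 1 3 16 14 8 10 4 13 7 12 11)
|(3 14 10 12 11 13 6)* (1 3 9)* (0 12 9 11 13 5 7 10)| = |(0 12 13 6 11 5 7 10 9 1 3 14)| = 12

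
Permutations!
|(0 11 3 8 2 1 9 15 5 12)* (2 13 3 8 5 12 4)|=12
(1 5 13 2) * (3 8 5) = (1 3 8 5 13 2) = [0, 3, 1, 8, 4, 13, 6, 7, 5, 9, 10, 11, 12, 2]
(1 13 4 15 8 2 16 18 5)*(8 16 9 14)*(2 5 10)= (1 13 4 15 16 18 10 2 9 14 8 5)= [0, 13, 9, 3, 15, 1, 6, 7, 5, 14, 2, 11, 12, 4, 8, 16, 18, 17, 10]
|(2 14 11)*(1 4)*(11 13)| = 4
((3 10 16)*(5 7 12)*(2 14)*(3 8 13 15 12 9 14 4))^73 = ((2 4 3 10 16 8 13 15 12 5 7 9 14))^73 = (2 12 10 9 13 4 5 16 14 15 3 7 8)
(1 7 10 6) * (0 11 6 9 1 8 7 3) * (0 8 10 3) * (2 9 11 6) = (0 6 10 11 2 9 1)(3 8 7) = [6, 0, 9, 8, 4, 5, 10, 3, 7, 1, 11, 2]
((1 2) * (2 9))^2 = ((1 9 2))^2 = (1 2 9)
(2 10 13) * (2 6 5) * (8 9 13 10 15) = (2 15 8 9 13 6 5) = [0, 1, 15, 3, 4, 2, 5, 7, 9, 13, 10, 11, 12, 6, 14, 8]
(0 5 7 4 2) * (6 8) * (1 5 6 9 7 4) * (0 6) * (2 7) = (1 5 4 7)(2 6 8 9) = [0, 5, 6, 3, 7, 4, 8, 1, 9, 2]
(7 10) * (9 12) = [0, 1, 2, 3, 4, 5, 6, 10, 8, 12, 7, 11, 9] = (7 10)(9 12)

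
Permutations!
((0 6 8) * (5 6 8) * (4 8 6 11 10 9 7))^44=((0 6 5 11 10 9 7 4 8))^44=(0 8 4 7 9 10 11 5 6)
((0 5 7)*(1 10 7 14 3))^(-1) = (0 7 10 1 3 14 5)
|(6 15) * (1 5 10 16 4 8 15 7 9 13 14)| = 12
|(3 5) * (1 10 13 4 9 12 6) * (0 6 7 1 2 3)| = 35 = |(0 6 2 3 5)(1 10 13 4 9 12 7)|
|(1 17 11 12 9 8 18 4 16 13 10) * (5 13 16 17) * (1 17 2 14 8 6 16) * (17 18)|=15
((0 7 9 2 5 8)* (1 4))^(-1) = ((0 7 9 2 5 8)(1 4))^(-1) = (0 8 5 2 9 7)(1 4)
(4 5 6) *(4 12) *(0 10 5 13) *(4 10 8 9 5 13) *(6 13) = [8, 1, 2, 3, 4, 13, 12, 7, 9, 5, 6, 11, 10, 0] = (0 8 9 5 13)(6 12 10)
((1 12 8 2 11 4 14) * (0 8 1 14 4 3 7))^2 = ((14)(0 8 2 11 3 7)(1 12))^2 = (14)(0 2 3)(7 8 11)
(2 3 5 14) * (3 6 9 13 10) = [0, 1, 6, 5, 4, 14, 9, 7, 8, 13, 3, 11, 12, 10, 2] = (2 6 9 13 10 3 5 14)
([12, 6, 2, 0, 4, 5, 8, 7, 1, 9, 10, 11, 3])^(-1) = (0 3 12)(1 8 6)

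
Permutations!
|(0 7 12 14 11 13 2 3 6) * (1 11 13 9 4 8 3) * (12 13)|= 22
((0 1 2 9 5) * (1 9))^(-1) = (0 5 9)(1 2)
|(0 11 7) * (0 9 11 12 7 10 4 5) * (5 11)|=|(0 12 7 9 5)(4 11 10)|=15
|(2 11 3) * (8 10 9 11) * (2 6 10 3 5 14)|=|(2 8 3 6 10 9 11 5 14)|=9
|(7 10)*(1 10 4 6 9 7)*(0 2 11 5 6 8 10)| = 11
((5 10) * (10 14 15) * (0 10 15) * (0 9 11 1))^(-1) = ((15)(0 10 5 14 9 11 1))^(-1) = (15)(0 1 11 9 14 5 10)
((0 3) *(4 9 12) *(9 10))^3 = (0 3)(4 12 9 10) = ((0 3)(4 10 9 12))^3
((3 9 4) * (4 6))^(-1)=(3 4 6 9)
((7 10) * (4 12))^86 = ((4 12)(7 10))^86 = (12)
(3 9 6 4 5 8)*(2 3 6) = (2 3 9)(4 5 8 6) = [0, 1, 3, 9, 5, 8, 4, 7, 6, 2]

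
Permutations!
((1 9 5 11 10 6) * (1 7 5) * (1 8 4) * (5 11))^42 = ((1 9 8 4)(6 7 11 10))^42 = (1 8)(4 9)(6 11)(7 10)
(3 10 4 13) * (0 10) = (0 10 4 13 3) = [10, 1, 2, 0, 13, 5, 6, 7, 8, 9, 4, 11, 12, 3]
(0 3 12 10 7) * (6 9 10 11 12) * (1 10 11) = (0 3 6 9 11 12 1 10 7) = [3, 10, 2, 6, 4, 5, 9, 0, 8, 11, 7, 12, 1]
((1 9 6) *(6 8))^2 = ((1 9 8 6))^2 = (1 8)(6 9)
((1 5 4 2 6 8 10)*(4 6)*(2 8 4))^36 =((1 5 6 4 8 10))^36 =(10)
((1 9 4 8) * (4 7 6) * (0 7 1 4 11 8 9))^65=(0 7 6 11 8 4 9 1)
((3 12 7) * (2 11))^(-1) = (2 11)(3 7 12)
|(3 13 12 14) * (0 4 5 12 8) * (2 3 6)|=10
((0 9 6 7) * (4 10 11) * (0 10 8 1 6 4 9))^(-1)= (1 8 4 9 11 10 7 6)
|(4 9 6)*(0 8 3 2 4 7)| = 8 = |(0 8 3 2 4 9 6 7)|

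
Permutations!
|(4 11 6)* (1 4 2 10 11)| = |(1 4)(2 10 11 6)| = 4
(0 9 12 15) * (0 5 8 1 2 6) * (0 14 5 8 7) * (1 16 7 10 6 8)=(0 9 12 15 1 2 8 16 7)(5 10 6 14)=[9, 2, 8, 3, 4, 10, 14, 0, 16, 12, 6, 11, 15, 13, 5, 1, 7]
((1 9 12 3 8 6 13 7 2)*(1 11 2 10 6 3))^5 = (1 12 9)(2 11)(3 8)(6 13 7 10)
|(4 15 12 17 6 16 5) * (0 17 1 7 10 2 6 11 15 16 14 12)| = 84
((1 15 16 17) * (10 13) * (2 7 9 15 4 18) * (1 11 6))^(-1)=(1 6 11 17 16 15 9 7 2 18 4)(10 13)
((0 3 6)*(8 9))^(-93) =(8 9)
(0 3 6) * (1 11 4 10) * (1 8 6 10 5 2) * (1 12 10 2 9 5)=(0 3 2 12 10 8 6)(1 11 4)(5 9)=[3, 11, 12, 2, 1, 9, 0, 7, 6, 5, 8, 4, 10]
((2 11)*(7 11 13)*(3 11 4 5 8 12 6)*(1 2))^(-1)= (1 11 3 6 12 8 5 4 7 13 2)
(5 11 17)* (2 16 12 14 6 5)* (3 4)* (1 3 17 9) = (1 3 4 17 2 16 12 14 6 5 11 9) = [0, 3, 16, 4, 17, 11, 5, 7, 8, 1, 10, 9, 14, 13, 6, 15, 12, 2]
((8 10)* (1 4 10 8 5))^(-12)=((1 4 10 5))^(-12)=(10)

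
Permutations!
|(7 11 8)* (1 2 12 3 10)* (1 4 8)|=9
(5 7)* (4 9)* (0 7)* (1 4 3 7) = (0 1 4 9 3 7 5) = [1, 4, 2, 7, 9, 0, 6, 5, 8, 3]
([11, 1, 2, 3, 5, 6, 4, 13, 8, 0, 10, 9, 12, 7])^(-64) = (13)(0 9 11)(4 6 5)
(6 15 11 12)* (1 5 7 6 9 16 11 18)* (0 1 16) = [1, 5, 2, 3, 4, 7, 15, 6, 8, 0, 10, 12, 9, 13, 14, 18, 11, 17, 16] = (0 1 5 7 6 15 18 16 11 12 9)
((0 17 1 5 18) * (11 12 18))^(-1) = (0 18 12 11 5 1 17)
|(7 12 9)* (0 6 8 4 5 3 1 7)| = 10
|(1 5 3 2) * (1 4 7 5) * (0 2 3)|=5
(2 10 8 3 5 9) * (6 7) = (2 10 8 3 5 9)(6 7) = [0, 1, 10, 5, 4, 9, 7, 6, 3, 2, 8]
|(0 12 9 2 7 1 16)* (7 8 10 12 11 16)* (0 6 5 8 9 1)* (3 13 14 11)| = 26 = |(0 3 13 14 11 16 6 5 8 10 12 1 7)(2 9)|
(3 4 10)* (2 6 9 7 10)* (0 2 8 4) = (0 2 6 9 7 10 3)(4 8) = [2, 1, 6, 0, 8, 5, 9, 10, 4, 7, 3]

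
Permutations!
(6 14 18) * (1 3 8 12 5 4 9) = (1 3 8 12 5 4 9)(6 14 18) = [0, 3, 2, 8, 9, 4, 14, 7, 12, 1, 10, 11, 5, 13, 18, 15, 16, 17, 6]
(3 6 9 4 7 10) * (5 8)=(3 6 9 4 7 10)(5 8)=[0, 1, 2, 6, 7, 8, 9, 10, 5, 4, 3]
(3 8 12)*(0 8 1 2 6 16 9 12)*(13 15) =(0 8)(1 2 6 16 9 12 3)(13 15) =[8, 2, 6, 1, 4, 5, 16, 7, 0, 12, 10, 11, 3, 15, 14, 13, 9]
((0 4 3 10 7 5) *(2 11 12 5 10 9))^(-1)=((0 4 3 9 2 11 12 5)(7 10))^(-1)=(0 5 12 11 2 9 3 4)(7 10)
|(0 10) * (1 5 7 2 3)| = 10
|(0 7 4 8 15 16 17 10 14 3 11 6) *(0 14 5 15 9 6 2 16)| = |(0 7 4 8 9 6 14 3 11 2 16 17 10 5 15)| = 15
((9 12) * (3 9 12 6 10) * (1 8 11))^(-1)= ((12)(1 8 11)(3 9 6 10))^(-1)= (12)(1 11 8)(3 10 6 9)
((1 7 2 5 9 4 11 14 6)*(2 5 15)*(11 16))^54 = ((1 7 5 9 4 16 11 14 6)(2 15))^54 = (16)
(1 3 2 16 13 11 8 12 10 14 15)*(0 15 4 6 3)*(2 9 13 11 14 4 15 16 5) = [16, 0, 5, 9, 6, 2, 3, 7, 12, 13, 4, 8, 10, 14, 15, 1, 11] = (0 16 11 8 12 10 4 6 3 9 13 14 15 1)(2 5)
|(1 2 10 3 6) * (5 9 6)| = |(1 2 10 3 5 9 6)| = 7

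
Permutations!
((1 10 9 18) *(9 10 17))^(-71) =((1 17 9 18))^(-71) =(1 17 9 18)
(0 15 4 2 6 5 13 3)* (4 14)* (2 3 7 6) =(0 15 14 4 3)(5 13 7 6) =[15, 1, 2, 0, 3, 13, 5, 6, 8, 9, 10, 11, 12, 7, 4, 14]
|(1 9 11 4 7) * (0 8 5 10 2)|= |(0 8 5 10 2)(1 9 11 4 7)|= 5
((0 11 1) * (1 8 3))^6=(0 11 8 3 1)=((0 11 8 3 1))^6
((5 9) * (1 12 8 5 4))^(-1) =((1 12 8 5 9 4))^(-1) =(1 4 9 5 8 12)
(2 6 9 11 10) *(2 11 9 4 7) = (2 6 4 7)(10 11) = [0, 1, 6, 3, 7, 5, 4, 2, 8, 9, 11, 10]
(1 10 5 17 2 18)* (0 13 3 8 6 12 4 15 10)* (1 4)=(0 13 3 8 6 12 1)(2 18 4 15 10 5 17)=[13, 0, 18, 8, 15, 17, 12, 7, 6, 9, 5, 11, 1, 3, 14, 10, 16, 2, 4]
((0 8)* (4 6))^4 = ((0 8)(4 6))^4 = (8)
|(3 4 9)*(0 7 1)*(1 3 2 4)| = 12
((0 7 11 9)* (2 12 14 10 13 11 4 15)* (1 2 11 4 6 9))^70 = ((0 7 6 9)(1 2 12 14 10 13 4 15 11))^70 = (0 6)(1 15 13 14 2 11 4 10 12)(7 9)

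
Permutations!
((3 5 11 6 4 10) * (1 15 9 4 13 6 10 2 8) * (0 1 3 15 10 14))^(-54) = (0 2)(1 8)(3 10)(4 14)(5 15)(9 11)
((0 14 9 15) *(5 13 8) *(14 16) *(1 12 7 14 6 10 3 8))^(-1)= (0 15 9 14 7 12 1 13 5 8 3 10 6 16)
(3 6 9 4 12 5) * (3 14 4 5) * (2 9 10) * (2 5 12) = (2 9 12 3 6 10 5 14 4) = [0, 1, 9, 6, 2, 14, 10, 7, 8, 12, 5, 11, 3, 13, 4]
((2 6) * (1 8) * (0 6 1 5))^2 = (0 2 8)(1 5 6)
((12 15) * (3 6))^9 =((3 6)(12 15))^9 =(3 6)(12 15)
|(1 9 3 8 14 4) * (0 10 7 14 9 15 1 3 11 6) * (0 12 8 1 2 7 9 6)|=84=|(0 10 9 11)(1 15 2 7 14 4 3)(6 12 8)|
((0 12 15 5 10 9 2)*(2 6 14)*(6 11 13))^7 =(0 13 5 2 11 15 14 9 12 6 10) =((0 12 15 5 10 9 11 13 6 14 2))^7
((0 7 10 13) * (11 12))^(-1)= (0 13 10 7)(11 12)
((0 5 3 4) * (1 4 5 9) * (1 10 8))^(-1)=(0 4 1 8 10 9)(3 5)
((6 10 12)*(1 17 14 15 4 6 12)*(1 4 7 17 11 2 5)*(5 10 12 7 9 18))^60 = (1 4 17 18 2 12 15)(5 10 7 9 11 6 14)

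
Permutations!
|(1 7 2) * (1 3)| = 4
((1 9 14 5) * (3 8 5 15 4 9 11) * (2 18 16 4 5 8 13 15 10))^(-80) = (1 15 3)(2 9 18 14 16 10 4)(5 13 11)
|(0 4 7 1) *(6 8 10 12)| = 4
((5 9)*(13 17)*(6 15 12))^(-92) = ((5 9)(6 15 12)(13 17))^(-92) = (17)(6 15 12)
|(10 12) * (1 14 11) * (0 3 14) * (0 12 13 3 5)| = 14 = |(0 5)(1 12 10 13 3 14 11)|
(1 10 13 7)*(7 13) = [0, 10, 2, 3, 4, 5, 6, 1, 8, 9, 7, 11, 12, 13] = (13)(1 10 7)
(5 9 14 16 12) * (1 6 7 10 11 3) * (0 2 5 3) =(0 2 5 9 14 16 12 3 1 6 7 10 11) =[2, 6, 5, 1, 4, 9, 7, 10, 8, 14, 11, 0, 3, 13, 16, 15, 12]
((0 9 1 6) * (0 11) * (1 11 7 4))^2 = ((0 9 11)(1 6 7 4))^2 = (0 11 9)(1 7)(4 6)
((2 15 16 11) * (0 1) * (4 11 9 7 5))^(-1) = ((0 1)(2 15 16 9 7 5 4 11))^(-1) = (0 1)(2 11 4 5 7 9 16 15)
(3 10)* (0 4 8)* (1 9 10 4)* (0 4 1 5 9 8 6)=(0 5 9 10 3 1 8 4 6)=[5, 8, 2, 1, 6, 9, 0, 7, 4, 10, 3]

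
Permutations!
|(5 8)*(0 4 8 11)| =5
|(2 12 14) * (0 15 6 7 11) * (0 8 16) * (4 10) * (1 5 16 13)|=|(0 15 6 7 11 8 13 1 5 16)(2 12 14)(4 10)|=30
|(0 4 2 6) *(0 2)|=2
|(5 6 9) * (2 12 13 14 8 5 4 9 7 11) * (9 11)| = 11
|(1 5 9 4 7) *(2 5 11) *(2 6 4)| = |(1 11 6 4 7)(2 5 9)| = 15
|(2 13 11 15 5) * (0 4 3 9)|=20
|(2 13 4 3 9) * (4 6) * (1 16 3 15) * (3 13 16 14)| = |(1 14 3 9 2 16 13 6 4 15)| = 10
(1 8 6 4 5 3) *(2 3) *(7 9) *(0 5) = (0 5 2 3 1 8 6 4)(7 9) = [5, 8, 3, 1, 0, 2, 4, 9, 6, 7]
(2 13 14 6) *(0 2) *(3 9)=(0 2 13 14 6)(3 9)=[2, 1, 13, 9, 4, 5, 0, 7, 8, 3, 10, 11, 12, 14, 6]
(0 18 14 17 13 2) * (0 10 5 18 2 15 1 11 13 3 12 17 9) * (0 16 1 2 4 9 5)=(0 4 9 16 1 11 13 15 2 10)(3 12 17)(5 18 14)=[4, 11, 10, 12, 9, 18, 6, 7, 8, 16, 0, 13, 17, 15, 5, 2, 1, 3, 14]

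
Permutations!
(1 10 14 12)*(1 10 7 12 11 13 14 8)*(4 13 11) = (1 7 12 10 8)(4 13 14) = [0, 7, 2, 3, 13, 5, 6, 12, 1, 9, 8, 11, 10, 14, 4]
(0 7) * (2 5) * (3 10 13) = (0 7)(2 5)(3 10 13) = [7, 1, 5, 10, 4, 2, 6, 0, 8, 9, 13, 11, 12, 3]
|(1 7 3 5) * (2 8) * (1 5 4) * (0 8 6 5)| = |(0 8 2 6 5)(1 7 3 4)| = 20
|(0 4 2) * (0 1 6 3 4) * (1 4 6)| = |(2 4)(3 6)| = 2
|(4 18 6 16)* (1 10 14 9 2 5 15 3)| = |(1 10 14 9 2 5 15 3)(4 18 6 16)| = 8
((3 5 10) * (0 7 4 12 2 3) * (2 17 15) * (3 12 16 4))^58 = ((0 7 3 5 10)(2 12 17 15)(4 16))^58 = (0 5 7 10 3)(2 17)(12 15)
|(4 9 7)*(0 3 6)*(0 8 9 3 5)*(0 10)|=6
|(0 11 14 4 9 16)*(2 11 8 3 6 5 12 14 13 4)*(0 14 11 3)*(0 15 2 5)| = |(0 8 15 2 3 6)(4 9 16 14 5 12 11 13)| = 24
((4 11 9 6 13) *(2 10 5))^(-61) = (2 5 10)(4 13 6 9 11)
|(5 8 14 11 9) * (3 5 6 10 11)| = 4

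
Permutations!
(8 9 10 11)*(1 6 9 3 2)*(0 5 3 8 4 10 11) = (0 5 3 2 1 6 9 11 4 10) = [5, 6, 1, 2, 10, 3, 9, 7, 8, 11, 0, 4]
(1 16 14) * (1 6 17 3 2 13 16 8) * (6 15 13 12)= (1 8)(2 12 6 17 3)(13 16 14 15)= [0, 8, 12, 2, 4, 5, 17, 7, 1, 9, 10, 11, 6, 16, 15, 13, 14, 3]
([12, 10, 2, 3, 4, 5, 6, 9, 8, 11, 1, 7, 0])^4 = [0, 1, 2, 3, 4, 5, 6, 9, 8, 11, 10, 7, 12]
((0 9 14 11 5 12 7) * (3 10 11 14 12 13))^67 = (14)(0 7 12 9)(3 11 13 10 5)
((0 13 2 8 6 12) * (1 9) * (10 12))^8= ((0 13 2 8 6 10 12)(1 9))^8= (0 13 2 8 6 10 12)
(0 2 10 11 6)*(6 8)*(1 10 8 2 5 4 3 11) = (0 5 4 3 11 2 8 6)(1 10) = [5, 10, 8, 11, 3, 4, 0, 7, 6, 9, 1, 2]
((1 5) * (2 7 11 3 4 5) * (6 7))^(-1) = (1 5 4 3 11 7 6 2)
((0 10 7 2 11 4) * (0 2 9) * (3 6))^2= ((0 10 7 9)(2 11 4)(3 6))^2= (0 7)(2 4 11)(9 10)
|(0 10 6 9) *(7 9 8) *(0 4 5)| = 8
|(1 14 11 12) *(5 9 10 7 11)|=8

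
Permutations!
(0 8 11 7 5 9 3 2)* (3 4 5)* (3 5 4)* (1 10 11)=(0 8 1 10 11 7 5 9 3 2)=[8, 10, 0, 2, 4, 9, 6, 5, 1, 3, 11, 7]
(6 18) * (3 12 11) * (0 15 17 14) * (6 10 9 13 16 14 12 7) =(0 15 17 12 11 3 7 6 18 10 9 13 16 14) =[15, 1, 2, 7, 4, 5, 18, 6, 8, 13, 9, 3, 11, 16, 0, 17, 14, 12, 10]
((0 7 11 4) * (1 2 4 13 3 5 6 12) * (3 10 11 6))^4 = ((0 7 6 12 1 2 4)(3 5)(10 11 13))^4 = (0 1 7 2 6 4 12)(10 11 13)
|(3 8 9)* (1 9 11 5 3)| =4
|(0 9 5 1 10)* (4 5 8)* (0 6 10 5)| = |(0 9 8 4)(1 5)(6 10)| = 4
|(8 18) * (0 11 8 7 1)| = |(0 11 8 18 7 1)| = 6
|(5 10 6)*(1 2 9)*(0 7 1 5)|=8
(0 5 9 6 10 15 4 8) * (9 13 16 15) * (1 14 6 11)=(0 5 13 16 15 4 8)(1 14 6 10 9 11)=[5, 14, 2, 3, 8, 13, 10, 7, 0, 11, 9, 1, 12, 16, 6, 4, 15]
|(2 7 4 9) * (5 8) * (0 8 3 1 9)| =9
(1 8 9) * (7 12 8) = (1 7 12 8 9) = [0, 7, 2, 3, 4, 5, 6, 12, 9, 1, 10, 11, 8]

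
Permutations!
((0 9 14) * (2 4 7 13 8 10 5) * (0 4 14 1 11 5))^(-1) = (0 10 8 13 7 4 14 2 5 11 1 9)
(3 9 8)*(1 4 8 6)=(1 4 8 3 9 6)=[0, 4, 2, 9, 8, 5, 1, 7, 3, 6]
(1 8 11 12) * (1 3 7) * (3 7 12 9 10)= (1 8 11 9 10 3 12 7)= [0, 8, 2, 12, 4, 5, 6, 1, 11, 10, 3, 9, 7]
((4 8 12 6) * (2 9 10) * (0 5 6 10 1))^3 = ((0 5 6 4 8 12 10 2 9 1))^3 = (0 4 10 1 6 12 9 5 8 2)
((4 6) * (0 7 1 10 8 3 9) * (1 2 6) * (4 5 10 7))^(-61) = (0 6 9 2 3 7 8 1 10 4 5)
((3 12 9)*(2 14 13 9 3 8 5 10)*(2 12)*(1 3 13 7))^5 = (14)(5 8 9 13 12 10)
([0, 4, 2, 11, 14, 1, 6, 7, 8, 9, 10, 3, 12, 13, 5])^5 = (1 4 14 5)(3 11)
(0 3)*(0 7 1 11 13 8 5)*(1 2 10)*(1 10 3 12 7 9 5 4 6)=(0 12 7 2 3 9 5)(1 11 13 8 4 6)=[12, 11, 3, 9, 6, 0, 1, 2, 4, 5, 10, 13, 7, 8]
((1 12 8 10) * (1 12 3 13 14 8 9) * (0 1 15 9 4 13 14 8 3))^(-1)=((0 1)(3 14)(4 13 8 10 12)(9 15))^(-1)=(0 1)(3 14)(4 12 10 8 13)(9 15)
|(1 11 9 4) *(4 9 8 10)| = 5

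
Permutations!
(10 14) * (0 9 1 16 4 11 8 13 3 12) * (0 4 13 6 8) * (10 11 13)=(0 9 1 16 10 14 11)(3 12 4 13)(6 8)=[9, 16, 2, 12, 13, 5, 8, 7, 6, 1, 14, 0, 4, 3, 11, 15, 10]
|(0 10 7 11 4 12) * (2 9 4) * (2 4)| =6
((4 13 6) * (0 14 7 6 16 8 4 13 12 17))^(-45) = (0 16)(4 7)(6 12)(8 14)(13 17)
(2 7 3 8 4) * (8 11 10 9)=(2 7 3 11 10 9 8 4)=[0, 1, 7, 11, 2, 5, 6, 3, 4, 8, 9, 10]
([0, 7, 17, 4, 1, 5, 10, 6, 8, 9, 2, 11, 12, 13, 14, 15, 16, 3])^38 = (1 3 2 6)(4 17 10 7)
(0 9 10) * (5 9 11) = (0 11 5 9 10) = [11, 1, 2, 3, 4, 9, 6, 7, 8, 10, 0, 5]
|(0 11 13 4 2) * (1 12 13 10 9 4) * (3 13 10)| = |(0 11 3 13 1 12 10 9 4 2)| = 10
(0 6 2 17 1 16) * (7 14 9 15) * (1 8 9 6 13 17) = [13, 16, 1, 3, 4, 5, 2, 14, 9, 15, 10, 11, 12, 17, 6, 7, 0, 8] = (0 13 17 8 9 15 7 14 6 2 1 16)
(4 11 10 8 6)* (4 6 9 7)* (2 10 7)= (2 10 8 9)(4 11 7)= [0, 1, 10, 3, 11, 5, 6, 4, 9, 2, 8, 7]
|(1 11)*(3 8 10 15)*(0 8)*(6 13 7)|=|(0 8 10 15 3)(1 11)(6 13 7)|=30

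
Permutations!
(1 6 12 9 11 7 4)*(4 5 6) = (1 4)(5 6 12 9 11 7) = [0, 4, 2, 3, 1, 6, 12, 5, 8, 11, 10, 7, 9]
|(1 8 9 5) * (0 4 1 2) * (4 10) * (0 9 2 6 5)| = 14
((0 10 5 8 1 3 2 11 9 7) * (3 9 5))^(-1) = ((0 10 3 2 11 5 8 1 9 7))^(-1) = (0 7 9 1 8 5 11 2 3 10)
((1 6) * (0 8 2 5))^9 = ((0 8 2 5)(1 6))^9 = (0 8 2 5)(1 6)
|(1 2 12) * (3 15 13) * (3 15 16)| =6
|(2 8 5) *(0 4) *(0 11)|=3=|(0 4 11)(2 8 5)|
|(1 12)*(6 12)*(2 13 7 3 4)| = |(1 6 12)(2 13 7 3 4)| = 15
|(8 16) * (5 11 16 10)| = 5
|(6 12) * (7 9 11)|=|(6 12)(7 9 11)|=6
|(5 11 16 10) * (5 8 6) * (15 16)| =|(5 11 15 16 10 8 6)| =7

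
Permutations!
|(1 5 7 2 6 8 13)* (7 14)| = 8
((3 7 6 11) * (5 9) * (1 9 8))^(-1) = (1 8 5 9)(3 11 6 7)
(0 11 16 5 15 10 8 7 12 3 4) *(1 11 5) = (0 5 15 10 8 7 12 3 4)(1 11 16) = [5, 11, 2, 4, 0, 15, 6, 12, 7, 9, 8, 16, 3, 13, 14, 10, 1]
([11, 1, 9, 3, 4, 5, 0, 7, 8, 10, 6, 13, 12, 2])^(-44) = [10, 1, 11, 3, 4, 5, 9, 7, 8, 13, 2, 6, 12, 0]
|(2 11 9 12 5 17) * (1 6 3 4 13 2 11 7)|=|(1 6 3 4 13 2 7)(5 17 11 9 12)|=35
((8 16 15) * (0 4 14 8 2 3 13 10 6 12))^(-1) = ((0 4 14 8 16 15 2 3 13 10 6 12))^(-1) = (0 12 6 10 13 3 2 15 16 8 14 4)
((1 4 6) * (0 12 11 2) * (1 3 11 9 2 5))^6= (0 9)(2 12)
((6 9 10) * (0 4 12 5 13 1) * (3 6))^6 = (13)(3 9)(6 10)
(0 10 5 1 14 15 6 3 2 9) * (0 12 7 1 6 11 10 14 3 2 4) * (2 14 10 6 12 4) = (0 10 5 12 7 1 3 2 9 4)(6 14 15 11) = [10, 3, 9, 2, 0, 12, 14, 1, 8, 4, 5, 6, 7, 13, 15, 11]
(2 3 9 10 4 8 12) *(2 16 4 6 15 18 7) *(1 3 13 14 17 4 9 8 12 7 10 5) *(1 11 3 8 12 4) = [0, 8, 13, 12, 4, 11, 15, 2, 7, 5, 6, 3, 16, 14, 17, 18, 9, 1, 10] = (1 8 7 2 13 14 17)(3 12 16 9 5 11)(6 15 18 10)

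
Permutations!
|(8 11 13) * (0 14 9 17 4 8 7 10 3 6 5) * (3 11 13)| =|(0 14 9 17 4 8 13 7 10 11 3 6 5)| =13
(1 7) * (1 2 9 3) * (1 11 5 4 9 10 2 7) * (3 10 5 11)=[0, 1, 5, 3, 9, 4, 6, 7, 8, 10, 2, 11]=(11)(2 5 4 9 10)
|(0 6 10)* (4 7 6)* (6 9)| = |(0 4 7 9 6 10)| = 6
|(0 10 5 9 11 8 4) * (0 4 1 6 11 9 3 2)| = 20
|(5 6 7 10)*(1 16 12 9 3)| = 20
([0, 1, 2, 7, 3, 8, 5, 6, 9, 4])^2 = [0, 1, 2, 6, 7, 9, 8, 5, 4, 3]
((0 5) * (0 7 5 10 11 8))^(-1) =(0 8 11 10)(5 7)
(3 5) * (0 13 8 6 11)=(0 13 8 6 11)(3 5)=[13, 1, 2, 5, 4, 3, 11, 7, 6, 9, 10, 0, 12, 8]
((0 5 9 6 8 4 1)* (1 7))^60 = (0 8)(1 6)(4 5)(7 9)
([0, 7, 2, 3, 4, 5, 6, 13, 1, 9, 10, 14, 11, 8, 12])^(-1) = [0, 8, 2, 3, 4, 5, 6, 1, 13, 9, 10, 12, 14, 7, 11]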